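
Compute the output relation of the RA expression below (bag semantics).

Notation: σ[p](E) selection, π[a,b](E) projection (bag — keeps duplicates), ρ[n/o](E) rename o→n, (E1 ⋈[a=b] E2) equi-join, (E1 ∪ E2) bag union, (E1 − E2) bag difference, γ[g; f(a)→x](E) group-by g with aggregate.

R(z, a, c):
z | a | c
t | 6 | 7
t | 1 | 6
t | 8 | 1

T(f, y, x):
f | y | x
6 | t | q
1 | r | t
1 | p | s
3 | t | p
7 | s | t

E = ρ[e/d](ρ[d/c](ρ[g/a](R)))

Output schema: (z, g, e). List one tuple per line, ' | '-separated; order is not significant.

Row counts bottom-up:
  R → 3
  ρ[g/a](R) → 3
  ρ[d/c](ρ[g/a](R)) → 3
  ρ[e/d](ρ[d/c](ρ[g/a](R))) → 3

== RESULT ==
z | g | e
t | 1 | 6
t | 6 | 7
t | 8 | 1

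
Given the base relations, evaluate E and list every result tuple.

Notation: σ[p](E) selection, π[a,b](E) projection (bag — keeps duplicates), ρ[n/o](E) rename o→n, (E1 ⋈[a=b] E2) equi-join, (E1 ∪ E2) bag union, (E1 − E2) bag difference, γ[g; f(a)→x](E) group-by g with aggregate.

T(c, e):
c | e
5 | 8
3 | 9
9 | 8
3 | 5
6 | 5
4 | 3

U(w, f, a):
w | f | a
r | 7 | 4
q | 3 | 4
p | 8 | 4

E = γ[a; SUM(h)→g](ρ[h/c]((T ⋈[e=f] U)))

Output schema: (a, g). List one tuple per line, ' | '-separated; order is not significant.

Subexpression sizes:
  T → 6
  U → 3
  (T ⋈[e=f] U) → 3
  ρ[h/c]((T ⋈[e=f] U)) → 3
  γ[a; SUM(h)→g](ρ[h/c]((T ⋈[e=f] U))) → 1

== RESULT ==
a | g
4 | 18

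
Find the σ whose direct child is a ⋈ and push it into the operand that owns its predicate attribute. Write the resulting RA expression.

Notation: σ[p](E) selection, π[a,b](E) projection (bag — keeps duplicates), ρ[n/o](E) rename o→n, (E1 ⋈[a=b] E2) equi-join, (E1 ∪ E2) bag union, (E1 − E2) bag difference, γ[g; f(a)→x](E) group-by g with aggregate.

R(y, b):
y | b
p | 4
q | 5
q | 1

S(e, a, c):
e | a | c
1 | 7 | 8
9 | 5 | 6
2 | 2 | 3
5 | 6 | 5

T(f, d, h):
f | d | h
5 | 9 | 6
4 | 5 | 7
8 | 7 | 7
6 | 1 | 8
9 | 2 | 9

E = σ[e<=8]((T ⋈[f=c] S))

σ filters on e, owned by the right side.
E' = (T ⋈[f=c] σ[e<=8](S))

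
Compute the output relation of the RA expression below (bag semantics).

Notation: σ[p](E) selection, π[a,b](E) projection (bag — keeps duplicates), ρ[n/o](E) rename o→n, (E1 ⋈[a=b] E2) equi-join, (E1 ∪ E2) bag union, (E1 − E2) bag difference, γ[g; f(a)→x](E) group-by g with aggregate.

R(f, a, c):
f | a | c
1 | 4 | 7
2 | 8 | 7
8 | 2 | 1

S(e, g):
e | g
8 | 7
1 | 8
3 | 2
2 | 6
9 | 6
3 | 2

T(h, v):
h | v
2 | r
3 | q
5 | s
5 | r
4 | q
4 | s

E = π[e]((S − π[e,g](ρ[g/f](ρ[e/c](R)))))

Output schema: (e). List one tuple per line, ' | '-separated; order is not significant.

Row counts bottom-up:
  S → 6
  R → 3
  ρ[e/c](R) → 3
  ρ[g/f](ρ[e/c](R)) → 3
  π[e,g](ρ[g/f](ρ[e/c](R))) → 3
  (S − π[e,g](ρ[g/f](ρ[e/c](R)))) → 5
  π[e]((S − π[e,g](ρ[g/f](ρ[e/c](R))))) → 5

== RESULT ==
e
2
3
3
8
9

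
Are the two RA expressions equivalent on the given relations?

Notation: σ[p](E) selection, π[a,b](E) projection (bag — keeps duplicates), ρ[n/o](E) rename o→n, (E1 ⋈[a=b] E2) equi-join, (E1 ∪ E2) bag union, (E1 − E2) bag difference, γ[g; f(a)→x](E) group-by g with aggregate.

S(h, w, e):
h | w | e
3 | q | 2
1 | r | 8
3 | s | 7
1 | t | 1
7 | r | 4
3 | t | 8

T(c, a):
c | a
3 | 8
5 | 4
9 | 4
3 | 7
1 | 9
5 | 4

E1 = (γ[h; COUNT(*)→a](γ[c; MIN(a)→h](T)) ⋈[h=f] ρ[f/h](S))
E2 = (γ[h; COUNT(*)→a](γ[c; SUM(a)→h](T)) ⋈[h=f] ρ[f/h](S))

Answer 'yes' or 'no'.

E1 row counts bottom-up:
  T → 6
  γ[c; MIN(a)→h](T) → 4
  γ[h; COUNT(*)→a](γ[c; MIN(a)→h](T)) → 3
  S → 6
  ρ[f/h](S) → 6
  (γ[h; COUNT(*)→a](γ[c; MIN(a)→h](T)) ⋈[h=f] ρ[f/h](S)) → 1
E2 row counts bottom-up:
  T → 6
  γ[c; SUM(a)→h](T) → 4
  γ[h; COUNT(*)→a](γ[c; SUM(a)→h](T)) → 4
  S → 6
  ρ[f/h](S) → 6
  (γ[h; COUNT(*)→a](γ[c; SUM(a)→h](T)) ⋈[h=f] ρ[f/h](S)) → 0

E1 result:
h | a | f | w | e
7 | 1 | 7 | r | 4
E2 result:
h | a | f | w | e
(0 rows)
Witness: (7, 1, 7, 'r', 4) appears 1× in E1 but 0× in E2.

no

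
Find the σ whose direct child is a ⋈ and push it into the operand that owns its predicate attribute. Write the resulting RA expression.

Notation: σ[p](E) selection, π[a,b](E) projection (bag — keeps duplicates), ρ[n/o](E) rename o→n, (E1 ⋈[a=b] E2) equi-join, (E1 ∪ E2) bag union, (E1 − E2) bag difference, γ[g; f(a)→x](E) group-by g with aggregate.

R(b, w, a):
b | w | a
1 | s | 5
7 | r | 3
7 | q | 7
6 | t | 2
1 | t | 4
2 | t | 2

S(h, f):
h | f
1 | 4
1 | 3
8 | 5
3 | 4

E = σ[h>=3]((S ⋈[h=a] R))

σ filters on h, owned by the left side.
E' = (σ[h>=3](S) ⋈[h=a] R)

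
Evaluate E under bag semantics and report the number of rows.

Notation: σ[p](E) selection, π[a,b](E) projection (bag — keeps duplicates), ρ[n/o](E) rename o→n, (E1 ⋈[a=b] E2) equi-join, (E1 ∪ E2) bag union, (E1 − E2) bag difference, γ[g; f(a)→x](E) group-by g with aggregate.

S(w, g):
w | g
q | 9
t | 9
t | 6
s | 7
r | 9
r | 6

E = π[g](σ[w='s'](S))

Per-node cardinality:
  S → 6
  σ[w='s'](S) → 1
  π[g](σ[w='s'](S)) → 1

|E| = 1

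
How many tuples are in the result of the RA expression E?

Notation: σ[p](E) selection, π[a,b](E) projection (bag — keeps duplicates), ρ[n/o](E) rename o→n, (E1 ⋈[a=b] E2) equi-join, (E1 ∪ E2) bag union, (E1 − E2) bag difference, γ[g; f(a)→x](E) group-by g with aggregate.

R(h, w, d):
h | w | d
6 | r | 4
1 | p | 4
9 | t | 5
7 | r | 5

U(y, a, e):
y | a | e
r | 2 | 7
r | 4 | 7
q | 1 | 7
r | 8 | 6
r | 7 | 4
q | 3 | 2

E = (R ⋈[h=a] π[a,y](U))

Subexpression sizes:
  R → 4
  U → 6
  π[a,y](U) → 6
  (R ⋈[h=a] π[a,y](U)) → 2

|E| = 2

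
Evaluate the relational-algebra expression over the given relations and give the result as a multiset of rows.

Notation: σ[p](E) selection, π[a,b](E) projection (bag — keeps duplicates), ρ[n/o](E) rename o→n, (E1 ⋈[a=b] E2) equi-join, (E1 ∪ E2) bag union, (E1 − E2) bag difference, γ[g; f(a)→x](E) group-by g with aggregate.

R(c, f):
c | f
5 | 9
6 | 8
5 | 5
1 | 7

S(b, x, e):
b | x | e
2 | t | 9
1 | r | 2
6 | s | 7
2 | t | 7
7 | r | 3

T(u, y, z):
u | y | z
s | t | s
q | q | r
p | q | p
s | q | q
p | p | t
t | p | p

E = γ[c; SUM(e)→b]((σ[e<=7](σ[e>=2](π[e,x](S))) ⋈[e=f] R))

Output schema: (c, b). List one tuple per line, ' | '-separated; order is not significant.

Subexpression sizes:
  S → 5
  π[e,x](S) → 5
  σ[e>=2](π[e,x](S)) → 5
  σ[e<=7](σ[e>=2](π[e,x](S))) → 4
  R → 4
  (σ[e<=7](σ[e>=2](π[e,x](S))) ⋈[e=f] R) → 2
  γ[c; SUM(e)→b]((σ[e<=7](σ[e>=2](π[e,x](S))) ⋈[e=f] R)) → 1

== RESULT ==
c | b
1 | 14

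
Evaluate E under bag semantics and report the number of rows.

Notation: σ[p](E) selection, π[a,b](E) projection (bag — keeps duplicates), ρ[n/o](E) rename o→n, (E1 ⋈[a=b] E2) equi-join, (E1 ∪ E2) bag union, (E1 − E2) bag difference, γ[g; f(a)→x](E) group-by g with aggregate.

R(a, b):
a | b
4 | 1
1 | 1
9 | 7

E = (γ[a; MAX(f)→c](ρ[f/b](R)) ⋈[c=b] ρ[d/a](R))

Row counts bottom-up:
  R → 3
  ρ[f/b](R) → 3
  γ[a; MAX(f)→c](ρ[f/b](R)) → 3
  R → 3
  ρ[d/a](R) → 3
  (γ[a; MAX(f)→c](ρ[f/b](R)) ⋈[c=b] ρ[d/a](R)) → 5

|E| = 5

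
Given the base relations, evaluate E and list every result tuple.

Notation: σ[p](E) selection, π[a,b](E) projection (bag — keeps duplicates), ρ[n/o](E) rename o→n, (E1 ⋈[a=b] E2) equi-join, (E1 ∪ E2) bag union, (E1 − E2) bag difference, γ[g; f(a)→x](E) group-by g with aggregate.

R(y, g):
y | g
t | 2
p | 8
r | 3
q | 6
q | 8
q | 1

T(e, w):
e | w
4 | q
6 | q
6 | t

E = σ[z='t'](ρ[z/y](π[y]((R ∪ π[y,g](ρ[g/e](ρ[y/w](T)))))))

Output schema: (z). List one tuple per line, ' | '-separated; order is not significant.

Row counts bottom-up:
  R → 6
  T → 3
  ρ[y/w](T) → 3
  ρ[g/e](ρ[y/w](T)) → 3
  π[y,g](ρ[g/e](ρ[y/w](T))) → 3
  (R ∪ π[y,g](ρ[g/e](ρ[y/w](T)))) → 9
  π[y]((R ∪ π[y,g](ρ[g/e](ρ[y/w](T))))) → 9
  ρ[z/y](π[y]((R ∪ π[y,g](ρ[g/e](ρ[y/w](T)))))) → 9
  σ[z='t'](ρ[z/y](π[y]((R ∪ π[y,g](ρ[g/e](ρ[y/w](T))))))) → 2

== RESULT ==
z
t
t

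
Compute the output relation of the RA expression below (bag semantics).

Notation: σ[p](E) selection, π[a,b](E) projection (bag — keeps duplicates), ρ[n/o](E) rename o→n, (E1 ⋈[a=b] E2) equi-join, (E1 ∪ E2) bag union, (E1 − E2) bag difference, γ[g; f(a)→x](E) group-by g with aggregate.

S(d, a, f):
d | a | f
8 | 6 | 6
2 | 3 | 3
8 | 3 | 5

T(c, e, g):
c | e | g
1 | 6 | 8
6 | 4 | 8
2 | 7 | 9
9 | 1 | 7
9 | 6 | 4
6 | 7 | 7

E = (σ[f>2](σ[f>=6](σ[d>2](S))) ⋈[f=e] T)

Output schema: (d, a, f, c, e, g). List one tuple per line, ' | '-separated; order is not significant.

Per-node cardinality:
  S → 3
  σ[d>2](S) → 2
  σ[f>=6](σ[d>2](S)) → 1
  σ[f>2](σ[f>=6](σ[d>2](S))) → 1
  T → 6
  (σ[f>2](σ[f>=6](σ[d>2](S))) ⋈[f=e] T) → 2

== RESULT ==
d | a | f | c | e | g
8 | 6 | 6 | 1 | 6 | 8
8 | 6 | 6 | 9 | 6 | 4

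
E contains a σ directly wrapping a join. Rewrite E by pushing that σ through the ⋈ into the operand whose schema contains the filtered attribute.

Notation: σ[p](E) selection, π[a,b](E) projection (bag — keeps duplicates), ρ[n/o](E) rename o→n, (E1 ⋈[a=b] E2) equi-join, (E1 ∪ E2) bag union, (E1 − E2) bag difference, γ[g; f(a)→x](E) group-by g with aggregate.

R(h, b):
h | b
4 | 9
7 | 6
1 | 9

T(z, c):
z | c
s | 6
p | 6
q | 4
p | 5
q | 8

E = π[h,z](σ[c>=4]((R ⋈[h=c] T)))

σ filters on c, owned by the right side.
E' = π[h,z]((R ⋈[h=c] σ[c>=4](T)))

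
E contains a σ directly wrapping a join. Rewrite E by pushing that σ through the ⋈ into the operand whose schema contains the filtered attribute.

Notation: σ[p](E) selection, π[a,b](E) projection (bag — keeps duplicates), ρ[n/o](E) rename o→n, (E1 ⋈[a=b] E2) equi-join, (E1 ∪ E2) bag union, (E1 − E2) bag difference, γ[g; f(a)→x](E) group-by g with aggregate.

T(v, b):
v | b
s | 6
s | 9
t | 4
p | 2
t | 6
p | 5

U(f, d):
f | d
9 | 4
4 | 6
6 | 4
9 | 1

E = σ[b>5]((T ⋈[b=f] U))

σ filters on b, owned by the left side.
E' = (σ[b>5](T) ⋈[b=f] U)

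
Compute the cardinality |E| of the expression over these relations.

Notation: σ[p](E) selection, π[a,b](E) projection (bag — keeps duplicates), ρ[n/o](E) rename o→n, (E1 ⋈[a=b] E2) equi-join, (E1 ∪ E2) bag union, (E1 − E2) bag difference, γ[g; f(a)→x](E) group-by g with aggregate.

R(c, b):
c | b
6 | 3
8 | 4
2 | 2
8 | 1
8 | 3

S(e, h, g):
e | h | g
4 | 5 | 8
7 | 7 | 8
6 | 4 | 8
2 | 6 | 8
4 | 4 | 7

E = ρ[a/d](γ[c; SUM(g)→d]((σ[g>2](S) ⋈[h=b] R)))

Subexpression sizes:
  S → 5
  σ[g>2](S) → 5
  R → 5
  (σ[g>2](S) ⋈[h=b] R) → 2
  γ[c; SUM(g)→d]((σ[g>2](S) ⋈[h=b] R)) → 1
  ρ[a/d](γ[c; SUM(g)→d]((σ[g>2](S) ⋈[h=b] R))) → 1

|E| = 1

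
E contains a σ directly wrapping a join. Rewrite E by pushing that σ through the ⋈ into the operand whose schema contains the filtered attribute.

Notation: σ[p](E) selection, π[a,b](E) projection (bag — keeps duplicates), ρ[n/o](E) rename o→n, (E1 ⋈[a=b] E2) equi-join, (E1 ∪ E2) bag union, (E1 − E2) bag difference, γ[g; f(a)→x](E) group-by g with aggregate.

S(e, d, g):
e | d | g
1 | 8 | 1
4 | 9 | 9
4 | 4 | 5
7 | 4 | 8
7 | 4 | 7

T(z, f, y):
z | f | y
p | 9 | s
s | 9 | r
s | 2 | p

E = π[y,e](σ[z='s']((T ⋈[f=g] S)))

σ filters on z, owned by the left side.
E' = π[y,e]((σ[z='s'](T) ⋈[f=g] S))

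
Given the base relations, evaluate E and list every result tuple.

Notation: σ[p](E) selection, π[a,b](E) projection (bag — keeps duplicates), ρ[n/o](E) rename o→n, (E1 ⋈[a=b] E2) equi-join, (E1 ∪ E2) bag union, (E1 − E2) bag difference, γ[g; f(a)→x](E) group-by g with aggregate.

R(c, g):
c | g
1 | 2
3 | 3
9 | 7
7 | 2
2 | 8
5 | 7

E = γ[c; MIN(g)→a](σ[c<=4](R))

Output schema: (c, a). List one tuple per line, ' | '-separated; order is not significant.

Subexpression sizes:
  R → 6
  σ[c<=4](R) → 3
  γ[c; MIN(g)→a](σ[c<=4](R)) → 3

== RESULT ==
c | a
1 | 2
2 | 8
3 | 3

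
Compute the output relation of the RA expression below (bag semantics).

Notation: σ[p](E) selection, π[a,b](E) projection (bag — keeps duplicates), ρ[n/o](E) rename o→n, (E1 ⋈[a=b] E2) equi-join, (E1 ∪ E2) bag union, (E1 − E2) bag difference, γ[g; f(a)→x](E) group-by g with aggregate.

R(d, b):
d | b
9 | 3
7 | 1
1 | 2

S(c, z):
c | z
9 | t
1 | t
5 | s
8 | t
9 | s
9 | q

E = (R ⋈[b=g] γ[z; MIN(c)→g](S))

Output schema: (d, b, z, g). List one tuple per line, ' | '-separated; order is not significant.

Subexpression sizes:
  R → 3
  S → 6
  γ[z; MIN(c)→g](S) → 3
  (R ⋈[b=g] γ[z; MIN(c)→g](S)) → 1

== RESULT ==
d | b | z | g
7 | 1 | t | 1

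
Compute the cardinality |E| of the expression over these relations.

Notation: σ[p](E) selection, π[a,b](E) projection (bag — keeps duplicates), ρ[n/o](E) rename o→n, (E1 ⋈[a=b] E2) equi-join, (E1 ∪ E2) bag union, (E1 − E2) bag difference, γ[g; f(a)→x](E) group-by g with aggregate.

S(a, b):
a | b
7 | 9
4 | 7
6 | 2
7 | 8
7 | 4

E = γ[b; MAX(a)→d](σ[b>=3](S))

Row counts bottom-up:
  S → 5
  σ[b>=3](S) → 4
  γ[b; MAX(a)→d](σ[b>=3](S)) → 4

|E| = 4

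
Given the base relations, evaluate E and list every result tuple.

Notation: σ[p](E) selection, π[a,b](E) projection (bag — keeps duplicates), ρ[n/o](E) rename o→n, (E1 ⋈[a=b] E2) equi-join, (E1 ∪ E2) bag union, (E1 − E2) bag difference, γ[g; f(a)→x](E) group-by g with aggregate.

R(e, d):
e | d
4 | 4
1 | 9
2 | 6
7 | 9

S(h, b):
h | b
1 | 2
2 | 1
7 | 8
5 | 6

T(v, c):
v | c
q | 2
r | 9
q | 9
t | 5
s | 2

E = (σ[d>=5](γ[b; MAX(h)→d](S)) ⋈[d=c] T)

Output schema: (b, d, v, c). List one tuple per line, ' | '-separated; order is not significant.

Stepwise |·|:
  S → 4
  γ[b; MAX(h)→d](S) → 4
  σ[d>=5](γ[b; MAX(h)→d](S)) → 2
  T → 5
  (σ[d>=5](γ[b; MAX(h)→d](S)) ⋈[d=c] T) → 1

== RESULT ==
b | d | v | c
6 | 5 | t | 5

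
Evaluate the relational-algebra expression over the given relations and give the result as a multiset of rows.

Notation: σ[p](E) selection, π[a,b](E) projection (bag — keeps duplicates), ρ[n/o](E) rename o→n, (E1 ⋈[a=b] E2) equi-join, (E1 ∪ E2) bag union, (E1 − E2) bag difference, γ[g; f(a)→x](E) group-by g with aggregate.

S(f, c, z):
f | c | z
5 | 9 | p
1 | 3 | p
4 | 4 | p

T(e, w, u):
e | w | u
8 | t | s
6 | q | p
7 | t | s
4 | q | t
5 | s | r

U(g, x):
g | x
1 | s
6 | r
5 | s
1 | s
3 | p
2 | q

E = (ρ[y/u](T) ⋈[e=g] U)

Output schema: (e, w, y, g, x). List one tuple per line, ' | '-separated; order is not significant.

Row counts bottom-up:
  T → 5
  ρ[y/u](T) → 5
  U → 6
  (ρ[y/u](T) ⋈[e=g] U) → 2

== RESULT ==
e | w | y | g | x
5 | s | r | 5 | s
6 | q | p | 6 | r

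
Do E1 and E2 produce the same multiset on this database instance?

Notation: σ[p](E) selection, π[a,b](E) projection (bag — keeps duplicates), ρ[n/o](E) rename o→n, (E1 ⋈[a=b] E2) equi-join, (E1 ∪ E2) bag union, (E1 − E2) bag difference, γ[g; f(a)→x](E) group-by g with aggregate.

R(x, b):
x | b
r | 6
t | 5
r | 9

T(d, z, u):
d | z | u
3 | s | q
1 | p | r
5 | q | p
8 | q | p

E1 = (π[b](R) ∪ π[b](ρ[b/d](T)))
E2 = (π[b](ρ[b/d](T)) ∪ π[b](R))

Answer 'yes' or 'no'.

E1 subexpression sizes:
  R → 3
  π[b](R) → 3
  T → 4
  ρ[b/d](T) → 4
  π[b](ρ[b/d](T)) → 4
  (π[b](R) ∪ π[b](ρ[b/d](T))) → 7
E2 subexpression sizes:
  T → 4
  ρ[b/d](T) → 4
  π[b](ρ[b/d](T)) → 4
  R → 3
  π[b](R) → 3
  (π[b](ρ[b/d](T)) ∪ π[b](R)) → 7

E1 and E2 produce the same multiset:
b
1
3
5
5
6
8
9

yes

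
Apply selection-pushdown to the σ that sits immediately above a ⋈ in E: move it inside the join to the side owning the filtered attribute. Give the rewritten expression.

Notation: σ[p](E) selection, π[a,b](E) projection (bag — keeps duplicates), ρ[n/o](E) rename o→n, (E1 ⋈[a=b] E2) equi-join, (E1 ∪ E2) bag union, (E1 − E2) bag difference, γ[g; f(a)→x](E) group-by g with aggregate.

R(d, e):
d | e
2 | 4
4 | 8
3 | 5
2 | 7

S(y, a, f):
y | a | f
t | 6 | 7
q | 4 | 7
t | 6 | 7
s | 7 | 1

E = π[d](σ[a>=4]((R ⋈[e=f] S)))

σ filters on a, owned by the right side.
E' = π[d]((R ⋈[e=f] σ[a>=4](S)))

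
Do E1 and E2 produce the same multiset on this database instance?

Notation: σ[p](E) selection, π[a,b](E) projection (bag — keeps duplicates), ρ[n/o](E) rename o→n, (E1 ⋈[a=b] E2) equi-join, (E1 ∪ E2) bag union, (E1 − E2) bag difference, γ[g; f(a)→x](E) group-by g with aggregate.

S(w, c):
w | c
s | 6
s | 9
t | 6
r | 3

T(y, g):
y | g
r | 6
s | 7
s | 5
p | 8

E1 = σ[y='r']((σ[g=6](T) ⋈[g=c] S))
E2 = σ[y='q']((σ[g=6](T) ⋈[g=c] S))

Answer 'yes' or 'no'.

E1 per-node cardinality:
  T → 4
  σ[g=6](T) → 1
  S → 4
  (σ[g=6](T) ⋈[g=c] S) → 2
  σ[y='r']((σ[g=6](T) ⋈[g=c] S)) → 2
E2 per-node cardinality:
  T → 4
  σ[g=6](T) → 1
  S → 4
  (σ[g=6](T) ⋈[g=c] S) → 2
  σ[y='q']((σ[g=6](T) ⋈[g=c] S)) → 0

E1 result:
y | g | w | c
r | 6 | s | 6
r | 6 | t | 6
E2 result:
y | g | w | c
(0 rows)
Witness: ('r', 6, 't', 6) appears 1× in E1 but 0× in E2.

no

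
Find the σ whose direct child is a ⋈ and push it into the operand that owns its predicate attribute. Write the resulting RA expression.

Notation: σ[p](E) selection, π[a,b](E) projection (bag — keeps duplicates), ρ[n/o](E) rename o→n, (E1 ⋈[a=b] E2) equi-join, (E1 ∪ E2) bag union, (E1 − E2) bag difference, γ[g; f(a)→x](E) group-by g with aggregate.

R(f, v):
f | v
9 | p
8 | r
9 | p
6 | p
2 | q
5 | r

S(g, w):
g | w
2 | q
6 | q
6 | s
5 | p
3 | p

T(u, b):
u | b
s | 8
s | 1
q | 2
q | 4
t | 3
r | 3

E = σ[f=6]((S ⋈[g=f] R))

σ filters on f, owned by the right side.
E' = (S ⋈[g=f] σ[f=6](R))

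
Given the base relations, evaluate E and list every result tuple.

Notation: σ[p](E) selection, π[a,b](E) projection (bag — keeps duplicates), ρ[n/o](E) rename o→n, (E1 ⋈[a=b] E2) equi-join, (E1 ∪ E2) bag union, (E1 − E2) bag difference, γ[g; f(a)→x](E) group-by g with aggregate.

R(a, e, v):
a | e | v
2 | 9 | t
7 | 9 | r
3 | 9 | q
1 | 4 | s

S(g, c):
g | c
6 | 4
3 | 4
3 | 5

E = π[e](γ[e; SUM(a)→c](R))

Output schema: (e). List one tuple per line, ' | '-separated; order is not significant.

Subexpression sizes:
  R → 4
  γ[e; SUM(a)→c](R) → 2
  π[e](γ[e; SUM(a)→c](R)) → 2

== RESULT ==
e
4
9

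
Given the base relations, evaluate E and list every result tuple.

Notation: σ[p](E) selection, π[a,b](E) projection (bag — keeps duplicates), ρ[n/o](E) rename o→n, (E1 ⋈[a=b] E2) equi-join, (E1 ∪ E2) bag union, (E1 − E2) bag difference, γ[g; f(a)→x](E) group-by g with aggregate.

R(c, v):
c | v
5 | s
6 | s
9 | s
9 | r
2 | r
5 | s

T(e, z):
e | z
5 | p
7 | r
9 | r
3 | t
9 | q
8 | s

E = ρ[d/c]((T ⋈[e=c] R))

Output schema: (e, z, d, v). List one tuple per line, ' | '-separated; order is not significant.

Subexpression sizes:
  T → 6
  R → 6
  (T ⋈[e=c] R) → 6
  ρ[d/c]((T ⋈[e=c] R)) → 6

== RESULT ==
e | z | d | v
5 | p | 5 | s
5 | p | 5 | s
9 | q | 9 | r
9 | q | 9 | s
9 | r | 9 | r
9 | r | 9 | s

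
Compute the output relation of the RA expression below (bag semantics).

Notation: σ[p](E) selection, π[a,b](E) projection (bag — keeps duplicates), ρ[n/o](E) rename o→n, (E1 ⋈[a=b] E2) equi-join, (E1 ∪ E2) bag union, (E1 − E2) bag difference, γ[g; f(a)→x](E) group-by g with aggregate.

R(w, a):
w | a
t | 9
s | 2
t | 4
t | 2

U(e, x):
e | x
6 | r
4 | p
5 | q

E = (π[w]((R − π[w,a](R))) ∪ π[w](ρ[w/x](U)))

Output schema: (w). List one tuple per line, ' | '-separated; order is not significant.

Row counts bottom-up:
  R → 4
  R → 4
  π[w,a](R) → 4
  (R − π[w,a](R)) → 0
  π[w]((R − π[w,a](R))) → 0
  U → 3
  ρ[w/x](U) → 3
  π[w](ρ[w/x](U)) → 3
  (π[w]((R − π[w,a](R))) ∪ π[w](ρ[w/x](U))) → 3

== RESULT ==
w
p
q
r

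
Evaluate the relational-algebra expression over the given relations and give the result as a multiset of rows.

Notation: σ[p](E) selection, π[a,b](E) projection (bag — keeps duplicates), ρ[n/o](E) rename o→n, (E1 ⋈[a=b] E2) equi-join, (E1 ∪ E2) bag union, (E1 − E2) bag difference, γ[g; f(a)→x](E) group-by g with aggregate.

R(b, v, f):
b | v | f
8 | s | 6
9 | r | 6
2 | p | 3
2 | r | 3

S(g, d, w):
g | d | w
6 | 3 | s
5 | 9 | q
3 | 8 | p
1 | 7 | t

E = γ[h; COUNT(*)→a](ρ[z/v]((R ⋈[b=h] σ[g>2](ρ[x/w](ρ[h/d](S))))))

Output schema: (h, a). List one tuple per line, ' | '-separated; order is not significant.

Row counts bottom-up:
  R → 4
  S → 4
  ρ[h/d](S) → 4
  ρ[x/w](ρ[h/d](S)) → 4
  σ[g>2](ρ[x/w](ρ[h/d](S))) → 3
  (R ⋈[b=h] σ[g>2](ρ[x/w](ρ[h/d](S)))) → 2
  ρ[z/v]((R ⋈[b=h] σ[g>2](ρ[x/w](ρ[h/d](S))))) → 2
  γ[h; COUNT(*)→a](ρ[z/v]((R ⋈[b=h] σ[g>2](ρ[x/w](ρ[h/d](S)))))) → 2

== RESULT ==
h | a
8 | 1
9 | 1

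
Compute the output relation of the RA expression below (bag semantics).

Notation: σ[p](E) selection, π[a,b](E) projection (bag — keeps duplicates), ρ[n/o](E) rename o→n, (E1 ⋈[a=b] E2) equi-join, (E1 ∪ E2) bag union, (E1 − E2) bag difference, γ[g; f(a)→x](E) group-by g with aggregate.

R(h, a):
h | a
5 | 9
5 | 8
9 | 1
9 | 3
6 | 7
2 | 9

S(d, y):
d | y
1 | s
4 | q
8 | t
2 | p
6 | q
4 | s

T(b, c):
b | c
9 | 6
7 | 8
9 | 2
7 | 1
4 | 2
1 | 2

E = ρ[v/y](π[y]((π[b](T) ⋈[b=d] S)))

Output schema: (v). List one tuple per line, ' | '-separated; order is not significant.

Subexpression sizes:
  T → 6
  π[b](T) → 6
  S → 6
  (π[b](T) ⋈[b=d] S) → 3
  π[y]((π[b](T) ⋈[b=d] S)) → 3
  ρ[v/y](π[y]((π[b](T) ⋈[b=d] S))) → 3

== RESULT ==
v
q
s
s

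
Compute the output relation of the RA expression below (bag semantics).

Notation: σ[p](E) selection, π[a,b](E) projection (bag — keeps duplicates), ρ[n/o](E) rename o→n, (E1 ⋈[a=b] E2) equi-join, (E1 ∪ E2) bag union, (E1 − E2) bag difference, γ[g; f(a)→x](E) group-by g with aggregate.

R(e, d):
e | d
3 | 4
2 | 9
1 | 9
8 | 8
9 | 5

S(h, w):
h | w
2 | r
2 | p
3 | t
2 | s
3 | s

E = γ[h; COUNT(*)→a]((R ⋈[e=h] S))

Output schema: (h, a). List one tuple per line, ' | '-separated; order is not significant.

Stepwise |·|:
  R → 5
  S → 5
  (R ⋈[e=h] S) → 5
  γ[h; COUNT(*)→a]((R ⋈[e=h] S)) → 2

== RESULT ==
h | a
2 | 3
3 | 2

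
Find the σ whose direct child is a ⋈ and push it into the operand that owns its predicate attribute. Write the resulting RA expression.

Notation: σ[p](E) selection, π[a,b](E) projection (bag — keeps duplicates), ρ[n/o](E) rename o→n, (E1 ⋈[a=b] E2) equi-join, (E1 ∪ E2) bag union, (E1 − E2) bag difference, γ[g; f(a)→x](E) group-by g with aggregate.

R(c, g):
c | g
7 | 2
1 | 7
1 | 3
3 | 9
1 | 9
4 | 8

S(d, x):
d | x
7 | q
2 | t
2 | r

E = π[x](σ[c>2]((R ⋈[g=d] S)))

σ filters on c, owned by the left side.
E' = π[x]((σ[c>2](R) ⋈[g=d] S))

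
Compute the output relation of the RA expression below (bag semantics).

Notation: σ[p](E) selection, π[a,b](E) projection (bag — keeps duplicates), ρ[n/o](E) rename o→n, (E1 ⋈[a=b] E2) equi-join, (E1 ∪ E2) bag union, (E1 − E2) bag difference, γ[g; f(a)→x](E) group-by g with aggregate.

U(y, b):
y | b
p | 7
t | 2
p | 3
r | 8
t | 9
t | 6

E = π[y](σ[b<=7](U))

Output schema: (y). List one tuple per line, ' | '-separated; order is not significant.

Row counts bottom-up:
  U → 6
  σ[b<=7](U) → 4
  π[y](σ[b<=7](U)) → 4

== RESULT ==
y
p
p
t
t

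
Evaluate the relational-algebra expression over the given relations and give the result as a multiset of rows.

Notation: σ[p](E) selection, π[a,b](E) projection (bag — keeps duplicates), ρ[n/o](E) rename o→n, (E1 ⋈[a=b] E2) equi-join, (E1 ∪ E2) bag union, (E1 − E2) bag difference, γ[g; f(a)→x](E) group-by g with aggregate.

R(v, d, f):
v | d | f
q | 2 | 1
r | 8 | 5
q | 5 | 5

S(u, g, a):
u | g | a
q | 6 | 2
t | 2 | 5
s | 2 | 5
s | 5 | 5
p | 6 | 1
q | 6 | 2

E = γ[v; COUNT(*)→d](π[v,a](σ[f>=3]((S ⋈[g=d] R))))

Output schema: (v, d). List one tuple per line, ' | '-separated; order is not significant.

Row counts bottom-up:
  S → 6
  R → 3
  (S ⋈[g=d] R) → 3
  σ[f>=3]((S ⋈[g=d] R)) → 1
  π[v,a](σ[f>=3]((S ⋈[g=d] R))) → 1
  γ[v; COUNT(*)→d](π[v,a](σ[f>=3]((S ⋈[g=d] R)))) → 1

== RESULT ==
v | d
q | 1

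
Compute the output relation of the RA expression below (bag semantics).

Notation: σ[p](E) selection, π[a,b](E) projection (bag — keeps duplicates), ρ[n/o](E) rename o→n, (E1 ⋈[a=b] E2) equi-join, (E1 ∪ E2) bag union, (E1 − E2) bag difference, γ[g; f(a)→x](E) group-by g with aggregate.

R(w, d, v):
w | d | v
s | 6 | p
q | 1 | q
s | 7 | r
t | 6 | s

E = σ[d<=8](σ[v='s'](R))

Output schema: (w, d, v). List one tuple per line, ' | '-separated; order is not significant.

Subexpression sizes:
  R → 4
  σ[v='s'](R) → 1
  σ[d<=8](σ[v='s'](R)) → 1

== RESULT ==
w | d | v
t | 6 | s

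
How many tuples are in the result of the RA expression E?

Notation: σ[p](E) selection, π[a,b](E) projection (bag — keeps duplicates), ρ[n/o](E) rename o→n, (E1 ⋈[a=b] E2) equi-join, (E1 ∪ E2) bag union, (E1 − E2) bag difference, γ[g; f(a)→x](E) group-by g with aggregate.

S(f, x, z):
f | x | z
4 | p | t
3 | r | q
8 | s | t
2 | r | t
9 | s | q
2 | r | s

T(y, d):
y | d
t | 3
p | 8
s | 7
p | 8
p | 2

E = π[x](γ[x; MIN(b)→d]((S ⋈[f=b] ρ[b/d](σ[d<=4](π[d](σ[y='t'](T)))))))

Stepwise |·|:
  S → 6
  T → 5
  σ[y='t'](T) → 1
  π[d](σ[y='t'](T)) → 1
  σ[d<=4](π[d](σ[y='t'](T))) → 1
  ρ[b/d](σ[d<=4](π[d](σ[y='t'](T)))) → 1
  (S ⋈[f=b] ρ[b/d](σ[d<=4](π[d](σ[y='t'](T))))) → 1
  γ[x; MIN(b)→d]((S ⋈[f=b] ρ[b/d](σ[d<=4](π[d](σ[y='t'](T)))))) → 1
  π[x](γ[x; MIN(b)→d]((S ⋈[f=b] ρ[b/d](σ[d<=4](π[d](σ[y='t'](T))))))) → 1

|E| = 1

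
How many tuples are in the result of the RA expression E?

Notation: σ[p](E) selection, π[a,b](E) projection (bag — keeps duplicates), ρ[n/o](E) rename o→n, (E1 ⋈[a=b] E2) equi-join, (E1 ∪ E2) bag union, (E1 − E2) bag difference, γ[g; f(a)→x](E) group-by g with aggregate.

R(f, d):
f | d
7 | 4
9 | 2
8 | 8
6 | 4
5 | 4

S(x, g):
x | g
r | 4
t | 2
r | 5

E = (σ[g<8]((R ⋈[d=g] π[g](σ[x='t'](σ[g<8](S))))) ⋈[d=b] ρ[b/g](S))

Row counts bottom-up:
  R → 5
  S → 3
  σ[g<8](S) → 3
  σ[x='t'](σ[g<8](S)) → 1
  π[g](σ[x='t'](σ[g<8](S))) → 1
  (R ⋈[d=g] π[g](σ[x='t'](σ[g<8](S)))) → 1
  σ[g<8]((R ⋈[d=g] π[g](σ[x='t'](σ[g<8](S))))) → 1
  S → 3
  ρ[b/g](S) → 3
  (σ[g<8]((R ⋈[d=g] π[g](σ[x='t'](σ[g<8](S))))) ⋈[d=b] ρ[b/g](S)) → 1

|E| = 1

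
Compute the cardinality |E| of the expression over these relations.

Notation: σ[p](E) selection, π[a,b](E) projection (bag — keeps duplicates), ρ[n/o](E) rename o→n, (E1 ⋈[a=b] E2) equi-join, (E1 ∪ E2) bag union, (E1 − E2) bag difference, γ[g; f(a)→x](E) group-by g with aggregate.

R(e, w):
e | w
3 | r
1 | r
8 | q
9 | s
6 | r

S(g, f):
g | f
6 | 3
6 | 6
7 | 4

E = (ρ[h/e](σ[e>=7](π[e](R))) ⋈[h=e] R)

Subexpression sizes:
  R → 5
  π[e](R) → 5
  σ[e>=7](π[e](R)) → 2
  ρ[h/e](σ[e>=7](π[e](R))) → 2
  R → 5
  (ρ[h/e](σ[e>=7](π[e](R))) ⋈[h=e] R) → 2

|E| = 2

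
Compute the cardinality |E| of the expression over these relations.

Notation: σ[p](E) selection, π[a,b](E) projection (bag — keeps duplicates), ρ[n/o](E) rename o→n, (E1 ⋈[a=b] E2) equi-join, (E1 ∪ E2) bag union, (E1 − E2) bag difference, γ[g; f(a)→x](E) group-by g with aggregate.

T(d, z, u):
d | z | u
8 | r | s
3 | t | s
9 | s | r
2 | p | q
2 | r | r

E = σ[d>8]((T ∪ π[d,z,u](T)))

Per-node cardinality:
  T → 5
  T → 5
  π[d,z,u](T) → 5
  (T ∪ π[d,z,u](T)) → 10
  σ[d>8]((T ∪ π[d,z,u](T))) → 2

|E| = 2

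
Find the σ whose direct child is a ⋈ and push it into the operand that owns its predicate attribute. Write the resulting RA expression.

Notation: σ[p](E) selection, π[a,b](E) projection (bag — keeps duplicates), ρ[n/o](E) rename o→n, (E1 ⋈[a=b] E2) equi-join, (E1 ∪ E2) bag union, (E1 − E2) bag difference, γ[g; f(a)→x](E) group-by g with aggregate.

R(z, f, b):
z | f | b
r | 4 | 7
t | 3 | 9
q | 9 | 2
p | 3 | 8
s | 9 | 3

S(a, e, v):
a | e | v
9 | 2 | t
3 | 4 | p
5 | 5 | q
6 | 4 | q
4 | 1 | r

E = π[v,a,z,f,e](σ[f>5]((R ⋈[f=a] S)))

σ filters on f, owned by the left side.
E' = π[v,a,z,f,e]((σ[f>5](R) ⋈[f=a] S))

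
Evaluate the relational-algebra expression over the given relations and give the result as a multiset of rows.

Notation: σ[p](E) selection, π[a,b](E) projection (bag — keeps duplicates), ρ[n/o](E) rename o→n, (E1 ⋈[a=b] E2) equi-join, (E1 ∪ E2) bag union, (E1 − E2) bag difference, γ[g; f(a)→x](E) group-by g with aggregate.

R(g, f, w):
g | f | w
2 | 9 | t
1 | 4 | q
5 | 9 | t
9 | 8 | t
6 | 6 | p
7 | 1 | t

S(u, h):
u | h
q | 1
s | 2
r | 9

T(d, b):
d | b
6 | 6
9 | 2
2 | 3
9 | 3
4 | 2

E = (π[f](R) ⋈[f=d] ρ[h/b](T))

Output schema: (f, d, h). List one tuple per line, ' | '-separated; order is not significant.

Stepwise |·|:
  R → 6
  π[f](R) → 6
  T → 5
  ρ[h/b](T) → 5
  (π[f](R) ⋈[f=d] ρ[h/b](T)) → 6

== RESULT ==
f | d | h
4 | 4 | 2
6 | 6 | 6
9 | 9 | 2
9 | 9 | 2
9 | 9 | 3
9 | 9 | 3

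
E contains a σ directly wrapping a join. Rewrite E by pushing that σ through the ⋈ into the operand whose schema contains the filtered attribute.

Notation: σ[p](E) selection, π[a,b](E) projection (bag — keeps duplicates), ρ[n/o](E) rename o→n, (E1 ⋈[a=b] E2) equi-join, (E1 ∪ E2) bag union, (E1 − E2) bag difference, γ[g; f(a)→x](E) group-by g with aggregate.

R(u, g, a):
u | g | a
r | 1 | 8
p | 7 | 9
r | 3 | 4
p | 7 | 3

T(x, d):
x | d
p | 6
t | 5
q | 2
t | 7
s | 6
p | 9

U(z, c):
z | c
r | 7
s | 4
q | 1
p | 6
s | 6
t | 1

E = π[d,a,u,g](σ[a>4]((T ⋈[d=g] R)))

σ filters on a, owned by the right side.
E' = π[d,a,u,g]((T ⋈[d=g] σ[a>4](R)))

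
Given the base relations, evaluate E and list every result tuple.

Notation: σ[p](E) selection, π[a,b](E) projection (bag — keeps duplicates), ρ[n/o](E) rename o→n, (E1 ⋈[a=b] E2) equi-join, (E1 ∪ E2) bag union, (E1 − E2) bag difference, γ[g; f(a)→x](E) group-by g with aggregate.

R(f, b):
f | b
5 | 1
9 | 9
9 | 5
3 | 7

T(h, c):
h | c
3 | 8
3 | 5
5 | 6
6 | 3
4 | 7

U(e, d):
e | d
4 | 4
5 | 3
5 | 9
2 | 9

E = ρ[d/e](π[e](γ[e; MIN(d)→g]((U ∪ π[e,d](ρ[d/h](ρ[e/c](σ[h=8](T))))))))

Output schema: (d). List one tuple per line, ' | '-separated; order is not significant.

Subexpression sizes:
  U → 4
  T → 5
  σ[h=8](T) → 0
  ρ[e/c](σ[h=8](T)) → 0
  ρ[d/h](ρ[e/c](σ[h=8](T))) → 0
  π[e,d](ρ[d/h](ρ[e/c](σ[h=8](T)))) → 0
  (U ∪ π[e,d](ρ[d/h](ρ[e/c](σ[h=8](T))))) → 4
  γ[e; MIN(d)→g]((U ∪ π[e,d](ρ[d/h](ρ[e/c](σ[h=8](T)))))) → 3
  π[e](γ[e; MIN(d)→g]((U ∪ π[e,d](ρ[d/h](ρ[e/c](σ[h=8](T))))))) → 3
  ρ[d/e](π[e](γ[e; MIN(d)→g]((U ∪ π[e,d](ρ[d/h](ρ[e/c](σ[h=8](T)))))))) → 3

== RESULT ==
d
2
4
5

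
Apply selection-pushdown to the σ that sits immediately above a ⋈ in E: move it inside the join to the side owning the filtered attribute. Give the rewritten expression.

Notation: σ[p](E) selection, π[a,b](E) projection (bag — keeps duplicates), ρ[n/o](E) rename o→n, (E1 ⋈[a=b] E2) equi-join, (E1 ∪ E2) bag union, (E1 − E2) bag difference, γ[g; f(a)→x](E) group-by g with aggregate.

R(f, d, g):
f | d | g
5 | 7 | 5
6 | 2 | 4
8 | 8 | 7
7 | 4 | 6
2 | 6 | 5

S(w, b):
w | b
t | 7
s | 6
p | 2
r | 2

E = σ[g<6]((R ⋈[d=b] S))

σ filters on g, owned by the left side.
E' = (σ[g<6](R) ⋈[d=b] S)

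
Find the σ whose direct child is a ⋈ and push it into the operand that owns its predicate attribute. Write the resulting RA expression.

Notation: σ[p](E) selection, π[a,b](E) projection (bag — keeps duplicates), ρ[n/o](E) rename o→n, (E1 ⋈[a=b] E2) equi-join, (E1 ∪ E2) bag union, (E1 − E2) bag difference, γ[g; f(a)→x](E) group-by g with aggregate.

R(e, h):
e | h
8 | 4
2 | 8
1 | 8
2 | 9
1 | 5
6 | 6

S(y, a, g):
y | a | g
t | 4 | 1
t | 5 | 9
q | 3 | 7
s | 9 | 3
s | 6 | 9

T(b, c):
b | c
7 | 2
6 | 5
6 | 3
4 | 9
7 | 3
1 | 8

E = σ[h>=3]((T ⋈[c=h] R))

σ filters on h, owned by the right side.
E' = (T ⋈[c=h] σ[h>=3](R))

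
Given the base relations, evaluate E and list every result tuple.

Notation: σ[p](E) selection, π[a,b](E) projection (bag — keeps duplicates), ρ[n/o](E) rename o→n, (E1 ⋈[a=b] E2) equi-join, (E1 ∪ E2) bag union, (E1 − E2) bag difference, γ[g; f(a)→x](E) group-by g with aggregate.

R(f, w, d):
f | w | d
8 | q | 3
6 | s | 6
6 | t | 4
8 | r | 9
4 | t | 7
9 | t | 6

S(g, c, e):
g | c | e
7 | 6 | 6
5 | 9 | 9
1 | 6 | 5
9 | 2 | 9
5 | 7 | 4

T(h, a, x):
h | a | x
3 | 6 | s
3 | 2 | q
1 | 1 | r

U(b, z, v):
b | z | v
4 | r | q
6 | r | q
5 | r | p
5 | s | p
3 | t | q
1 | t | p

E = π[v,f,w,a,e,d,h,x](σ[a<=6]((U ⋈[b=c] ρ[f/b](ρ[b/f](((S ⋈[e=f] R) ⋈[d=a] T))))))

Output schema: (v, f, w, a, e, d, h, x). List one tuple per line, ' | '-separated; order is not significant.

Subexpression sizes:
  U → 6
  S → 5
  R → 6
  (S ⋈[e=f] R) → 5
  T → 3
  ((S ⋈[e=f] R) ⋈[d=a] T) → 3
  ρ[b/f](((S ⋈[e=f] R) ⋈[d=a] T)) → 3
  ρ[f/b](ρ[b/f](((S ⋈[e=f] R) ⋈[d=a] T))) → 3
  (U ⋈[b=c] ρ[f/b](ρ[b/f](((S ⋈[e=f] R) ⋈[d=a] T)))) → 1
  σ[a<=6]((U ⋈[b=c] ρ[f/b](ρ[b/f](((S ⋈[e=f] R) ⋈[d=a] T))))) → 1
  π[v,f,w,a,e,d,h,x](σ[a<=6]((U ⋈[b=c] ρ[f/b](ρ[b/f](((S ⋈[e=f] R) ⋈[d=a] T)))))) → 1

== RESULT ==
v | f | w | a | e | d | h | x
q | 6 | s | 6 | 6 | 6 | 3 | s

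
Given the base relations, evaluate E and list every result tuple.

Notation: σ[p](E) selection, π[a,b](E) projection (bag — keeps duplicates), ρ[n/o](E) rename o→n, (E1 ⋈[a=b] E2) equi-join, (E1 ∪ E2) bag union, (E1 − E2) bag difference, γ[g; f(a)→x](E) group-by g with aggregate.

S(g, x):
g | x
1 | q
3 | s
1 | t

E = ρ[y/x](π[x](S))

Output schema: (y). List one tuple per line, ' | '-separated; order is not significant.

Subexpression sizes:
  S → 3
  π[x](S) → 3
  ρ[y/x](π[x](S)) → 3

== RESULT ==
y
q
s
t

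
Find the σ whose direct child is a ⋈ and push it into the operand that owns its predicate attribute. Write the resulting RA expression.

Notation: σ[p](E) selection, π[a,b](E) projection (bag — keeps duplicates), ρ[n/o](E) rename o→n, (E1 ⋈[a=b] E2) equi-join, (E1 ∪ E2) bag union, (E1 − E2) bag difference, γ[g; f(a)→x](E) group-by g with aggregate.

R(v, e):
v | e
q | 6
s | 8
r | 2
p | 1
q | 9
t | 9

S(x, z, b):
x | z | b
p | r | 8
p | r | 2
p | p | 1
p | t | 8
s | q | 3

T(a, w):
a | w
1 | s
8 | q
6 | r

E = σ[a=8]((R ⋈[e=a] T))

σ filters on a, owned by the right side.
E' = (R ⋈[e=a] σ[a=8](T))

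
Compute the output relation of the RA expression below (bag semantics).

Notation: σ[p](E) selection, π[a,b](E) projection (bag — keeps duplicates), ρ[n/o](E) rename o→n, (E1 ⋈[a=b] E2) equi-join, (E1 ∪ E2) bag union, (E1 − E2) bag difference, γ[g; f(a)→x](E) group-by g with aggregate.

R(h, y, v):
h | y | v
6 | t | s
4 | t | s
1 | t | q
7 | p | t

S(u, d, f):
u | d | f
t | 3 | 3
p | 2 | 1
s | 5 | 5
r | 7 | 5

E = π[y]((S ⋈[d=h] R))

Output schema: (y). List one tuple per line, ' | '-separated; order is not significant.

Stepwise |·|:
  S → 4
  R → 4
  (S ⋈[d=h] R) → 1
  π[y]((S ⋈[d=h] R)) → 1

== RESULT ==
y
p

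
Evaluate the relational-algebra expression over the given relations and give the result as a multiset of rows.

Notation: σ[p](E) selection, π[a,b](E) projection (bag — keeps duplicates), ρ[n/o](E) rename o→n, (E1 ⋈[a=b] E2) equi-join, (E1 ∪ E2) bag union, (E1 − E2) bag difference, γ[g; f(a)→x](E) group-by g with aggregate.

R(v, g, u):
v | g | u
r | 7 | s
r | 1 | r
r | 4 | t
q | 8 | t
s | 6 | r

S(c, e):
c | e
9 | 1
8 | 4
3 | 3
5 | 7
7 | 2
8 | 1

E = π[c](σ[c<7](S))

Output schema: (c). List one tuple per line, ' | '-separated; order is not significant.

Per-node cardinality:
  S → 6
  σ[c<7](S) → 2
  π[c](σ[c<7](S)) → 2

== RESULT ==
c
3
5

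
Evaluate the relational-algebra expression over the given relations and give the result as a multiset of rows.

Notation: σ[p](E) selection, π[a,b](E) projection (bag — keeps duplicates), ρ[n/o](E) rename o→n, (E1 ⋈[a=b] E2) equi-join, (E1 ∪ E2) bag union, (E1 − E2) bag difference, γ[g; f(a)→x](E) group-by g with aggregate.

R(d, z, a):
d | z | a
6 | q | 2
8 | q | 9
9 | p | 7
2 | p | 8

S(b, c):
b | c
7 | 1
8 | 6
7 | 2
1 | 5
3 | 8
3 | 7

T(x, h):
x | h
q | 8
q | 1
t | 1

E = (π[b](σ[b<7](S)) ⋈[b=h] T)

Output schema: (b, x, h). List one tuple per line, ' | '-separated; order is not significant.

Row counts bottom-up:
  S → 6
  σ[b<7](S) → 3
  π[b](σ[b<7](S)) → 3
  T → 3
  (π[b](σ[b<7](S)) ⋈[b=h] T) → 2

== RESULT ==
b | x | h
1 | q | 1
1 | t | 1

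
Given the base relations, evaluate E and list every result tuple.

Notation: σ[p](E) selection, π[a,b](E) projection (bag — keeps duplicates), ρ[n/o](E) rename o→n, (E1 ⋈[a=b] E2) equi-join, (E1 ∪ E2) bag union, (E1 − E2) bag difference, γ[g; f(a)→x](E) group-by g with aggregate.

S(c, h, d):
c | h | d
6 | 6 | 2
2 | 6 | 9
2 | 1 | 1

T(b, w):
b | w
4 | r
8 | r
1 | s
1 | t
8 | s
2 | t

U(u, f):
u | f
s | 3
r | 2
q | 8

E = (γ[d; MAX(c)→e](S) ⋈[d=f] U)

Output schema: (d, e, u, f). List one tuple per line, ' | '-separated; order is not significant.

Per-node cardinality:
  S → 3
  γ[d; MAX(c)→e](S) → 3
  U → 3
  (γ[d; MAX(c)→e](S) ⋈[d=f] U) → 1

== RESULT ==
d | e | u | f
2 | 6 | r | 2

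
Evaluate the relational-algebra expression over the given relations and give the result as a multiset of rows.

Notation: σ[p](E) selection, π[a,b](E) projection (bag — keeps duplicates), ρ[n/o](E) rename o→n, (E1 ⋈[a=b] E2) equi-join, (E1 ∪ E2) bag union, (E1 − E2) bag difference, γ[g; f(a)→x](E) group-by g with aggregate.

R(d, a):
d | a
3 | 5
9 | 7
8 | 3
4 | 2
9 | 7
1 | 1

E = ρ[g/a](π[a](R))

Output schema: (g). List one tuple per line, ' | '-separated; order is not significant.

Per-node cardinality:
  R → 6
  π[a](R) → 6
  ρ[g/a](π[a](R)) → 6

== RESULT ==
g
1
2
3
5
7
7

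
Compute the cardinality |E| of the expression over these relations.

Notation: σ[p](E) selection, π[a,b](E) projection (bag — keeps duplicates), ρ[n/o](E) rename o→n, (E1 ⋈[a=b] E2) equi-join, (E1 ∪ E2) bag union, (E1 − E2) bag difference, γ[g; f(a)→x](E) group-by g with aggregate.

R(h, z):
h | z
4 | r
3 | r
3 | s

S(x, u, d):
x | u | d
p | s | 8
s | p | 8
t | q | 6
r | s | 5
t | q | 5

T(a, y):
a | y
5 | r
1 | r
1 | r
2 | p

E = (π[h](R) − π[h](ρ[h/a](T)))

Stepwise |·|:
  R → 3
  π[h](R) → 3
  T → 4
  ρ[h/a](T) → 4
  π[h](ρ[h/a](T)) → 4
  (π[h](R) − π[h](ρ[h/a](T))) → 3

|E| = 3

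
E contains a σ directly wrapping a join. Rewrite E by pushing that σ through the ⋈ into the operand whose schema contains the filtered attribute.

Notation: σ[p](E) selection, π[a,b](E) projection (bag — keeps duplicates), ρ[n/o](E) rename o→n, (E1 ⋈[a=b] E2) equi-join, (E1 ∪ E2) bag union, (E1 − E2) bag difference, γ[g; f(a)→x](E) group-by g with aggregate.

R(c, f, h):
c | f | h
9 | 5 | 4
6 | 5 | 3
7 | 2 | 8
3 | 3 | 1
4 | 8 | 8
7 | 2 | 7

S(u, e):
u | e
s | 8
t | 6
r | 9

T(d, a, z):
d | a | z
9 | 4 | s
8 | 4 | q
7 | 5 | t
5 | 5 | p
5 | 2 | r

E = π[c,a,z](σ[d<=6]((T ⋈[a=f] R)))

σ filters on d, owned by the left side.
E' = π[c,a,z]((σ[d<=6](T) ⋈[a=f] R))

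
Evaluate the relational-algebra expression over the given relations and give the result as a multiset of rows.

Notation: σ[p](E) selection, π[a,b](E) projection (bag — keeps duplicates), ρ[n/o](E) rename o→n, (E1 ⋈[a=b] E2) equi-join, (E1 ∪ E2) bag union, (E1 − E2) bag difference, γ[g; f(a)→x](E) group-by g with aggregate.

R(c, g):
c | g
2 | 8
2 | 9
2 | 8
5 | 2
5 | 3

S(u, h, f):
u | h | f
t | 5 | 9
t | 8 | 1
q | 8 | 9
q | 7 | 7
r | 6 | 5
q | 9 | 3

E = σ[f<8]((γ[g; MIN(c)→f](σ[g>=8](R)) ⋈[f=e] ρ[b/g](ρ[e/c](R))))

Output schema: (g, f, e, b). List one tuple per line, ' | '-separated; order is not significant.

Per-node cardinality:
  R → 5
  σ[g>=8](R) → 3
  γ[g; MIN(c)→f](σ[g>=8](R)) → 2
  R → 5
  ρ[e/c](R) → 5
  ρ[b/g](ρ[e/c](R)) → 5
  (γ[g; MIN(c)→f](σ[g>=8](R)) ⋈[f=e] ρ[b/g](ρ[e/c](R))) → 6
  σ[f<8]((γ[g; MIN(c)→f](σ[g>=8](R)) ⋈[f=e] ρ[b/g](ρ[e/c](R)))) → 6

== RESULT ==
g | f | e | b
8 | 2 | 2 | 8
8 | 2 | 2 | 8
8 | 2 | 2 | 9
9 | 2 | 2 | 8
9 | 2 | 2 | 8
9 | 2 | 2 | 9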